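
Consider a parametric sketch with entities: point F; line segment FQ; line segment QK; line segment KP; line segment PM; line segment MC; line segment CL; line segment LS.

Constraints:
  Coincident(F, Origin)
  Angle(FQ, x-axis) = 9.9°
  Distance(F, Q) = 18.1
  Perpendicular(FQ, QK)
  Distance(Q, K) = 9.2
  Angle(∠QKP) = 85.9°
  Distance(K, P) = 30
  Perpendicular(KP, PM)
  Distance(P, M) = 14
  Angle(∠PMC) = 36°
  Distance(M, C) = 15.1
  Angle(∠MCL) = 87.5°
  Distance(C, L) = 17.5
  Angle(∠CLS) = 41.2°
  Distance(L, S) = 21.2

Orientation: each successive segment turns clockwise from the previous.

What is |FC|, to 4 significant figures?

6.559

The perpendicularity gives PM at right angles to KP, so PM runs at 95.80°; with |PM| = 14.0, M = (-11.85, 4.946). ∠PMC = 36.0° gives MC at -48.20° from the x-axis; with |MC| = 15.1, C = (-1.784, -6.311). Then |FC| = |C − F| = 6.559.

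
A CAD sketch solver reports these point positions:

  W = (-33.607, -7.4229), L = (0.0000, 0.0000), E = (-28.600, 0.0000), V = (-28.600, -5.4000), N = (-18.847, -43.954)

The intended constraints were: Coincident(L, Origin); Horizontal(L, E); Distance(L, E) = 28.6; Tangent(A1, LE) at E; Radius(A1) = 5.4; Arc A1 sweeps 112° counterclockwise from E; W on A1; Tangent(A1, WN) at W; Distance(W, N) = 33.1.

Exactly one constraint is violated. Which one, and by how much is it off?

Distance(W, N) = 33.1 — off by 6.30.

L = (0.00, 0.00) ✓; L.y = 0.00, E.y = 0.00 ✓; |LE| = 28.60 ✓; ∠(VE, EL) = 90.00° ✓; |VE| = 5.400 ✓; bearing(V→W) − bearing(V→E) = 112.0° ✓; |VW| = 5.400 ✓; ∠(VW, WN) = 90.00° ✓; |WN| = 39.40 ✗.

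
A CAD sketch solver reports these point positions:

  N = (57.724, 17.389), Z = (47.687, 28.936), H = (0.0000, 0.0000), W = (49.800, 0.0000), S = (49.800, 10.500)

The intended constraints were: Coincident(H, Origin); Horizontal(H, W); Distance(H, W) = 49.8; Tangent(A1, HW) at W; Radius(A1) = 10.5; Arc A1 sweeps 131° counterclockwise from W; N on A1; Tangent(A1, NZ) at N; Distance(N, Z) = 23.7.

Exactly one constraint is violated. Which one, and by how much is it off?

Distance(N, Z) = 23.7 — off by 8.40.

H = (0.00, 0.00) ✓; H.y = 0.00, W.y = 0.00 ✓; |HW| = 49.80 ✓; ∠(SW, WH) = 90.00° ✓; |SW| = 10.50 ✓; bearing(S→N) − bearing(S→W) = 131.0° ✓; |SN| = 10.50 ✓; ∠(SN, NZ) = 90.01° ✓; |NZ| = 15.30 ✗.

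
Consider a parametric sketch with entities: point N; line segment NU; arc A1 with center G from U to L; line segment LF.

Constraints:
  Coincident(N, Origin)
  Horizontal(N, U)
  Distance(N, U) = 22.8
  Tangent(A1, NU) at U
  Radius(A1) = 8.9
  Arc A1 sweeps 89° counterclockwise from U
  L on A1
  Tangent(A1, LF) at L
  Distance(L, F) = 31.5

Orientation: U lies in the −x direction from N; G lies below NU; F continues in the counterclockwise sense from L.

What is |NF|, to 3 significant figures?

51.6

N is at the origin; NU is horizontal with |NU| = 22.8 and U on the −x side, so U = (-22.8, 0.00). Since A1 is tangent to NU there, GU ⟂ NU, so G = U + (0, -8.9) = (-22.8, -8.90). On A1, U sits at bearing 90° from G; an 89° counterclockwise sweep puts L at bearing 179°, so L = G + 8.9·(cos 179°, sin 179°) = (-31.7, -8.74). Since A1 is tangent to LF there, GL ⟂ LF, so LF runs along (−sin 179°, cos 179°); with |LF| = 31.5, F = (-32.2, -40.2). Then |NF| = |F − N| = 51.6.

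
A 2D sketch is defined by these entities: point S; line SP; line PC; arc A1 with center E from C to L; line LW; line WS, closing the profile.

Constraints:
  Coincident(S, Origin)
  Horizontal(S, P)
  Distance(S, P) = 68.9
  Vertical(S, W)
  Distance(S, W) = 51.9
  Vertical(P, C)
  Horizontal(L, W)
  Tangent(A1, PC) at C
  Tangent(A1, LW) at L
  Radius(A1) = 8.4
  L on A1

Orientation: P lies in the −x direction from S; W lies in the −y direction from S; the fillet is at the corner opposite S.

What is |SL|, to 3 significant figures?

79.7

The virtual corner opposite S is at (-68.9, -51.9). A1 meets PC tangentially, so EC is at right angles to PC and the tangent condition forces EL to be normal to LW, with radius 8.4, so the center E sits 8.4 in from both sides at E = (-60.5, -43.5). That places the tangent points at C = (-68.9, -43.5) on PC and L = (-60.5, -51.9) on LW. Then |SL| = |L − S| = 79.7.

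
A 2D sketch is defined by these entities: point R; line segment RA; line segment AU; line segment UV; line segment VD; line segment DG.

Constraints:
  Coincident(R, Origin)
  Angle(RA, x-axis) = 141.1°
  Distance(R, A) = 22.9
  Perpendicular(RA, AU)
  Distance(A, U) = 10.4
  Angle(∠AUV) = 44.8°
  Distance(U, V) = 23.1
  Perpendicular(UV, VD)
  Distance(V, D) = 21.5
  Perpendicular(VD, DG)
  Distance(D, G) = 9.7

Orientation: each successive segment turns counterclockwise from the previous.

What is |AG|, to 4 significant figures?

15.40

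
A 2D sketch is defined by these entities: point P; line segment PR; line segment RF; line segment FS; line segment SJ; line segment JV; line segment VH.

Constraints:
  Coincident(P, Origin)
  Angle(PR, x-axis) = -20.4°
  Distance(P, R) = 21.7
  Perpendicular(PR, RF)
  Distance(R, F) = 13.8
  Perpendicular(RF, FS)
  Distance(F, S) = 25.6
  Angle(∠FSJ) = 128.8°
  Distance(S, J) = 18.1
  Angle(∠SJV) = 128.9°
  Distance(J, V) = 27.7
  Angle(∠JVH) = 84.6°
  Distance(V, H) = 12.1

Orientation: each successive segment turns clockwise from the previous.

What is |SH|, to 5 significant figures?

37.982

∠SJV = 128.9° gives JV at 57.300° from the x-axis; with |JV| = 27.7, V = (0.78572, 28.909). ∠JVH = 84.6° gives VH at -38.100° from the x-axis; with |VH| = 12.1, H = (10.308, 21.443). Then |SH| = |H − S| = 37.982.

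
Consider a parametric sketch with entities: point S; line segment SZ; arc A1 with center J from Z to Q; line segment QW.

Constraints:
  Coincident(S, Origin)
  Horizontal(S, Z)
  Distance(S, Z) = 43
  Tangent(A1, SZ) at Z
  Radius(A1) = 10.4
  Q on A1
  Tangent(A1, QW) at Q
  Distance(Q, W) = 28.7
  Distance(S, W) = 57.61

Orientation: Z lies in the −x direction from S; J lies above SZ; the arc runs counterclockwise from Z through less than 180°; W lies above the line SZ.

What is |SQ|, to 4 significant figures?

35.51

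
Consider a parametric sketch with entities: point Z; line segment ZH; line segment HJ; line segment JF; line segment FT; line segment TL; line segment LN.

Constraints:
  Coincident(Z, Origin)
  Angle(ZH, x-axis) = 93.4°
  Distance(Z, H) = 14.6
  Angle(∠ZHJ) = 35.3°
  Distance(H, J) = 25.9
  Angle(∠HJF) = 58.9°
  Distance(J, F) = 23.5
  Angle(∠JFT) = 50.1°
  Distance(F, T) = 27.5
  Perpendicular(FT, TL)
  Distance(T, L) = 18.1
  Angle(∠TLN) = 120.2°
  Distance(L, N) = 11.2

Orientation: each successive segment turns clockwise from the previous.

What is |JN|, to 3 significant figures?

6.33

FT is perpendicular to TL, so TL runs at -32.3°; with |TL| = 18.1, L = (22.0, 4.83). ∠TLN = 120.2° gives LN at -92.1° from the x-axis; with |LN| = 11.2, N = (21.6, -6.37). Then |JN| = |N − J| = 6.33.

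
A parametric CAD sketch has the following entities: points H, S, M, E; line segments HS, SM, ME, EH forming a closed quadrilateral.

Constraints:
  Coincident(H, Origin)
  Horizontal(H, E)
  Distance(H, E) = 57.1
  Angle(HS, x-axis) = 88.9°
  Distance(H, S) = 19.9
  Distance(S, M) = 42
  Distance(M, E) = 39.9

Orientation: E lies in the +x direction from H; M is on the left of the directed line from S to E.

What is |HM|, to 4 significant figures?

53.09

H is at the origin; H and E share the same y with |HE| = 57.1 and E in +x, so E = (57.1, 0). HS runs at 88.9° with |HS| = 19.9, so S = (0.3820, 19.90). M is determined by |SM| = 42.0 and |ME| = 39.9 together: it lies at the intersection of circle(S, 42.0) and circle(E, 39.9). With |SE| = 60.11, the foot of the radical line on SE is 31.48 from S and the perpendicular offset is √(42.0² − 31.48²) = 27.80. Taking the left-of-SE solution: M = (39.29, 35.71).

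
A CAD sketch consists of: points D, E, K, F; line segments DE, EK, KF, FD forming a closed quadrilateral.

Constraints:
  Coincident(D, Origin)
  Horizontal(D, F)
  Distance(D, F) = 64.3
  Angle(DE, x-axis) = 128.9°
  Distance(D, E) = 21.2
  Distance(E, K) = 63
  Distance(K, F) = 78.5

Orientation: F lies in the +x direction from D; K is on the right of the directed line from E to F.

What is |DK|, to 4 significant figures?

45.07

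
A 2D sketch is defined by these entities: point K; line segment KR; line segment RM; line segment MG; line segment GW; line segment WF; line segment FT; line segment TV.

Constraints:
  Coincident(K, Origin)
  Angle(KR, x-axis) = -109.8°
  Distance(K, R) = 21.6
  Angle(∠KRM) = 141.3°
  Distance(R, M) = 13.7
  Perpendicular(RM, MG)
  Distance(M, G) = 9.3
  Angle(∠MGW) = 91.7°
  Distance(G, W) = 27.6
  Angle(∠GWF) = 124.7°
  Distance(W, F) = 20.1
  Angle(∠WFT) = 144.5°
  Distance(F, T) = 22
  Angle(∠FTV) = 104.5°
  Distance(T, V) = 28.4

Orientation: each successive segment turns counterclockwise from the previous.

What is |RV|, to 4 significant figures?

35.62

K is at the origin; KR runs at -109.8° with length 21.6, so R = (-7.317, -20.32). ∠KRM = 141.3° gives RM at -71.10° from the x-axis; with |RM| = 13.7, M = (-2.879, -33.28). RM ⟂ MG, so MG runs at 18.90°; with |MG| = 9.3, G = (5.920, -30.27). ∠MGW = 91.7° gives GW at 107.2° from the x-axis; with |GW| = 27.6, W = (-2.242, -3.906). ∠GWF = 124.7° gives WF at 162.5° from the x-axis; with |WF| = 20.1, F = (-21.41, 2.138). ∠WFT = 144.5° gives FT at -162.0° from the x-axis; with |FT| = 22.0, T = (-42.33, -4.660). ∠FTV = 104.5° gives TV at -86.50° from the x-axis; with |TV| = 28.4, V = (-40.60, -33.01). Then |RV| = |V − R| = 35.62.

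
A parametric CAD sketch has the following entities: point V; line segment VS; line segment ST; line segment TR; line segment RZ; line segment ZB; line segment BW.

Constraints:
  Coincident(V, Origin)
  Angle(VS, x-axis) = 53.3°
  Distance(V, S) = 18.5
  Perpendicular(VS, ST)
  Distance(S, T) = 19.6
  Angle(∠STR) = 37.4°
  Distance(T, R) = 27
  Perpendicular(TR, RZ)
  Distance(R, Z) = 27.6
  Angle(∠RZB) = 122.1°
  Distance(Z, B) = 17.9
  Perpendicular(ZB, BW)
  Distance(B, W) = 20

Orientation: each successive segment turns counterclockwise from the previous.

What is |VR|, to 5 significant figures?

2.7988

The perpendicularity gives ST at right angles to VS, so ST runs at 143.30°; with |ST| = 19.6, T = (-4.6587, 26.546). ∠STR = 37.4° gives TR at -74.100° from the x-axis; with |TR| = 27.0, R = (2.7382, 0.57929). Then |VR| = |R − V| = 2.7988.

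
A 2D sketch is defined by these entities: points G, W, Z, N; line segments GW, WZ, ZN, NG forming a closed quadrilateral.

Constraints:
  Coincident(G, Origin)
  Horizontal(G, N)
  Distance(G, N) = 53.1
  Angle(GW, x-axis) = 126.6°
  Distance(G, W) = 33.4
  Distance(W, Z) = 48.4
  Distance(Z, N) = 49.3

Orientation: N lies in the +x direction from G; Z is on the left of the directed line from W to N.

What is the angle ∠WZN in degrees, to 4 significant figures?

105.5°

G is at the origin; GN is horizontal with |GN| = 53.1 and N in +x, so N = (53.1, 0). GW runs at 126.6° with |GW| = 33.4, so W = (-19.91, 26.81). Z is determined by |WZ| = 48.4 and |ZN| = 49.3 together: it lies at the intersection of circle(W, 48.4) and circle(N, 49.3). With |WN| = 77.78, the foot of the radical line on WN is 38.33 from W and the perpendicular offset is √(48.4² − 38.33²) = 29.56. Taking the left-of-WN solution: Z = (26.25, 41.35).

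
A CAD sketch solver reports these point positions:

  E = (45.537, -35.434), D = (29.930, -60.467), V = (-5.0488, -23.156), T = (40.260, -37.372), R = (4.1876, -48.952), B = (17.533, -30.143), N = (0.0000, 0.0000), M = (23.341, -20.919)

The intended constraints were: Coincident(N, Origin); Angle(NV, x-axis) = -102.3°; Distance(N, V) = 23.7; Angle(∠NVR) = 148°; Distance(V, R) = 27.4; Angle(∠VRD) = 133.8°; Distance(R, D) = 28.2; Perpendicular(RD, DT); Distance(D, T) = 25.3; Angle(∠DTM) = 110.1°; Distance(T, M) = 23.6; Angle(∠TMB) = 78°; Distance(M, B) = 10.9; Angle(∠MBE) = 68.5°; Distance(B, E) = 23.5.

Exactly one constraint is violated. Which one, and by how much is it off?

Distance(B, E) = 23.5 — off by 5.00.

N = (0.00, 0.00) ✓; NV at -102.3° ✓; |NV| = 23.70 ✓; ∠NVR = 148.0° ✓; |VR| = 27.40 ✓; ∠VRD = 133.8° ✓; |RD| = 28.20 ✓; ∠(RD, DT) = 90.00° ✓; |DT| = 25.30 ✓; ∠DTM = 110.1° ✓; |TM| = 23.60 ✓; ∠TMB = 78.00° ✓; |MB| = 10.90 ✓; ∠MBE = 68.50° ✓; |BE| = 28.50 ✗.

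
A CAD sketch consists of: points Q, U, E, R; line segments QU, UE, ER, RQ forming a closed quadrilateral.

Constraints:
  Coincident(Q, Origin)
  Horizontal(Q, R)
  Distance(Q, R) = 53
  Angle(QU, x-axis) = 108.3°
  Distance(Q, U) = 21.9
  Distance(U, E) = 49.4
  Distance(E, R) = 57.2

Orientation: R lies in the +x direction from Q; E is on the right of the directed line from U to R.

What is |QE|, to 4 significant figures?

27.78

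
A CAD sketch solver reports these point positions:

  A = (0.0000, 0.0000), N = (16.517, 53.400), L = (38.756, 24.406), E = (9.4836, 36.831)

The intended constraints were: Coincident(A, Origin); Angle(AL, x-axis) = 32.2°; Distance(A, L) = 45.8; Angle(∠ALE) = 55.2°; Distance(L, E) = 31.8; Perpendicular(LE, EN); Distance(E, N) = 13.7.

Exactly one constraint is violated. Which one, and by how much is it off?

Distance(E, N) = 13.7 — off by 4.30.

A = (0.00, 0.00) ✓; AL at 32.20° ✓; |AL| = 45.80 ✓; ∠ALE = 55.20° ✓; |LE| = 31.80 ✓; ∠(LE, EN) = 90.00° ✓; |EN| = 18.00 ✗.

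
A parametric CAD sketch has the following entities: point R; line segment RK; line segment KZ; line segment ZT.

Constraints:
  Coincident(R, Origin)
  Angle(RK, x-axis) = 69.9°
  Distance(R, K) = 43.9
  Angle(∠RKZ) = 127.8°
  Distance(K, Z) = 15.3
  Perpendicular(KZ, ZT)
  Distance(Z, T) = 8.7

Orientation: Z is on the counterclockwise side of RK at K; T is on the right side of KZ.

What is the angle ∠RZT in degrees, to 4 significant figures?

129.4°

R is at the origin; RK runs at 69.9° with length 43.9, so K = 43.9·(cos 69.9°, sin 69.9°) = (15.09, 41.23). ∠RKZ = 127.8°, so KZ runs at 69.9° + (180° − 127.8°) = 122.1° from the x-axis; with |KZ| = 15.3, Z = K + 15.3·(cos 122.1°, sin 122.1°) = (6.956, 54.19). KZ ⟂ ZT; with |ZT| = 8.7 on the right of KZ, T = Z + 8.7·(0.8471, 0.5314) = (14.33, 58.81). Then cos ∠RZT = ZR·ZT / (|ZR||ZT|), giving 129.4°.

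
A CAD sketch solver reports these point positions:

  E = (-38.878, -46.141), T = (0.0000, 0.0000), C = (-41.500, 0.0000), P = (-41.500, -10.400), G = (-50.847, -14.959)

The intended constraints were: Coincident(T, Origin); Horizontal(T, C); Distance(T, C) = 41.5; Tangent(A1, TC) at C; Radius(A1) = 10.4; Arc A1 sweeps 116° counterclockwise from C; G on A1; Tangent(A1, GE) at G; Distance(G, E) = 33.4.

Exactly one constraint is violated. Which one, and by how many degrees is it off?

Tangent(A1, GE) at G — off by 5.00°.

T = (0.00, 0.00) ✓; T.y = 0.00, C.y = 0.00 ✓; |TC| = 41.50 ✓; ∠(PC, CT) = 90.00° ✓; |PC| = 10.40 ✓; bearing(P→G) − bearing(P→C) = 116.0° ✓; |PG| = 10.40 ✓; ∠(PG, GE) = 95.00° ✗; |GE| = 33.40 ✓.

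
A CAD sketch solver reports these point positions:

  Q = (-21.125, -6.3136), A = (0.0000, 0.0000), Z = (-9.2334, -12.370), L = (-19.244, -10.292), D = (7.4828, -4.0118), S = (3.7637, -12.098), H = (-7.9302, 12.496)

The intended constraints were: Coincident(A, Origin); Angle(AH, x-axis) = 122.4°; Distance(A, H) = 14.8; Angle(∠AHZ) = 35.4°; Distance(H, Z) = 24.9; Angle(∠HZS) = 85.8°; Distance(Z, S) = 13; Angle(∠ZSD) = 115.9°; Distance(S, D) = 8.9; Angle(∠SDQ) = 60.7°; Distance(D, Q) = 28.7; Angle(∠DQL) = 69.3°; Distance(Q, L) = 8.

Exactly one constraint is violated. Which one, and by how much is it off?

Distance(Q, L) = 8 — off by 3.60.

A = (0.00, 0.00) ✓; AH at 122.4° ✓; |AH| = 14.80 ✓; ∠AHZ = 35.40° ✓; |HZ| = 24.90 ✓; ∠HZS = 85.80° ✓; |ZS| = 13.00 ✓; ∠ZSD = 115.9° ✓; |SD| = 8.900 ✓; ∠SDQ = 60.70° ✓; |DQ| = 28.70 ✓; ∠DQL = 69.30° ✓; |QL| = 4.401 ✗.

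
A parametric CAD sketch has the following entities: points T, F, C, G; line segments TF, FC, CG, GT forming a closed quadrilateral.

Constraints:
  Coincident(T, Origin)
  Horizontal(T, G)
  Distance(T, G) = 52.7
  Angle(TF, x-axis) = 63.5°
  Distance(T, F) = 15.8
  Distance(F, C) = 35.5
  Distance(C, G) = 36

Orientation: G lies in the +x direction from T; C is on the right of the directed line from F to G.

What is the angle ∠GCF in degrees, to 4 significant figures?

83.88°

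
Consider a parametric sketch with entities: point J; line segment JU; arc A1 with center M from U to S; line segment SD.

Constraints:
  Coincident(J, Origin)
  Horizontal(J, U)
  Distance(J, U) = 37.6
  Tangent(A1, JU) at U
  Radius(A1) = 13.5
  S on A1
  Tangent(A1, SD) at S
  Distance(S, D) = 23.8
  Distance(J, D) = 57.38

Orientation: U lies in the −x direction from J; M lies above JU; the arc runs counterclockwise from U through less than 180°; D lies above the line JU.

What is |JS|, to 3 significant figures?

34.1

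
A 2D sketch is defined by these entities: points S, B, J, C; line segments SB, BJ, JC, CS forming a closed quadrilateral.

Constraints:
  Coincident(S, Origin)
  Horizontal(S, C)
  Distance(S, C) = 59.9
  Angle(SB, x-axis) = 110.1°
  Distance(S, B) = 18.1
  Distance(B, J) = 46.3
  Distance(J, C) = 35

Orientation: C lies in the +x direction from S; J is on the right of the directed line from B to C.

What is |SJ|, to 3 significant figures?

31.4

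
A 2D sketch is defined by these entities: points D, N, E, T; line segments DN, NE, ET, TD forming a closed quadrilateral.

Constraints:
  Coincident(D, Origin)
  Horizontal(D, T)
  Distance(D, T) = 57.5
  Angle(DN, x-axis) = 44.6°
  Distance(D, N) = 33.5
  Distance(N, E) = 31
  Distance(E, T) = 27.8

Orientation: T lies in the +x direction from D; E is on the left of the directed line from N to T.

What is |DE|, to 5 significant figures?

61.180

D is at the origin; DT is horizontal with |DT| = 57.5 and T in +x, so T = (57.5, 0). DN runs at 44.6° with |DN| = 33.5, so N = (23.853, 23.522). E is determined by |NE| = 31.0 and |ET| = 27.8 together: it lies at the intersection of circle(N, 31.0) and circle(T, 27.8). With |NT| = 41.054, the foot of the radical line on NT is 22.819 from N and the perpendicular offset is √(31.0² − 22.819²) = 20.984. Taking the left-of-NT solution: E = (54.577, 27.646).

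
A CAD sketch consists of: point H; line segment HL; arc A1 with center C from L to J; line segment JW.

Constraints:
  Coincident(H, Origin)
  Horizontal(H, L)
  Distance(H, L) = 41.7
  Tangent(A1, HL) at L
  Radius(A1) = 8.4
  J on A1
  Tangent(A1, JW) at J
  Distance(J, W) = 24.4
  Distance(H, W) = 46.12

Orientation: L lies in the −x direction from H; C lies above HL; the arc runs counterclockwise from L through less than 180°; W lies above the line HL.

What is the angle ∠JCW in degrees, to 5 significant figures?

71.003°

Checks: |CJ| = 8.400 ✓; ∠(CJ, JW) = 90.00° ✓; |JW| = 24.40 ✓; |HW| = 46.12 ✓.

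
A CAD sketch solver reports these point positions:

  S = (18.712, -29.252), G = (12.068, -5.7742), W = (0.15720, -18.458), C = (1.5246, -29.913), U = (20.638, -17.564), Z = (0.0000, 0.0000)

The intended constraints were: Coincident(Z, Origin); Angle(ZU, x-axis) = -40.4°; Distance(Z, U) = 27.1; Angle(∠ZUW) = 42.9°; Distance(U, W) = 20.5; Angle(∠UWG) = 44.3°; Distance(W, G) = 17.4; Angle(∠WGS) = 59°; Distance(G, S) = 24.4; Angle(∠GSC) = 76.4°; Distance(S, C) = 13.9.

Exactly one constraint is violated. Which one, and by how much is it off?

Distance(S, C) = 13.9 — off by 3.30.

Z = (0.00, 0.00) ✓; ZU at -40.40° ✓; |ZU| = 27.10 ✓; ∠ZUW = 42.90° ✓; |UW| = 20.50 ✓; ∠UWG = 44.30° ✓; |WG| = 17.40 ✓; ∠WGS = 59.00° ✓; |GS| = 24.40 ✓; ∠GSC = 76.40° ✓; |SC| = 17.20 ✗.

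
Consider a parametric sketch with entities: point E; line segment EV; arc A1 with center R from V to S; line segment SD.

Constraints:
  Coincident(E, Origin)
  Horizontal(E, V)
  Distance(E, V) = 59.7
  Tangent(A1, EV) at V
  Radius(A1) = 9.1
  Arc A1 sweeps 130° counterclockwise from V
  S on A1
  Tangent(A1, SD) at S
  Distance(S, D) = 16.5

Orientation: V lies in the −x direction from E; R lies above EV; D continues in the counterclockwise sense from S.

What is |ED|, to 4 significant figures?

69.08

E is at the origin; E and V share the same y with |EV| = 59.7 and V on the −x side, so V = (-59.70, 0.000). Tangency of A1 to EV means the radius RV is perpendicular to EV, so R = V + (0, 9.1) = (-59.70, 9.100). On A1, V sits at bearing -90° from R; a 130° counterclockwise sweep puts S at bearing 40°, so S = R + 9.1·(cos 40°, sin 40°) = (-52.73, 14.95). Since A1 is tangent to SD there, RS ⟂ SD, so SD runs along (−sin 40°, cos 40°); with |SD| = 16.5, D = (-63.33, 27.59). Then |ED| = |D − E| = 69.08.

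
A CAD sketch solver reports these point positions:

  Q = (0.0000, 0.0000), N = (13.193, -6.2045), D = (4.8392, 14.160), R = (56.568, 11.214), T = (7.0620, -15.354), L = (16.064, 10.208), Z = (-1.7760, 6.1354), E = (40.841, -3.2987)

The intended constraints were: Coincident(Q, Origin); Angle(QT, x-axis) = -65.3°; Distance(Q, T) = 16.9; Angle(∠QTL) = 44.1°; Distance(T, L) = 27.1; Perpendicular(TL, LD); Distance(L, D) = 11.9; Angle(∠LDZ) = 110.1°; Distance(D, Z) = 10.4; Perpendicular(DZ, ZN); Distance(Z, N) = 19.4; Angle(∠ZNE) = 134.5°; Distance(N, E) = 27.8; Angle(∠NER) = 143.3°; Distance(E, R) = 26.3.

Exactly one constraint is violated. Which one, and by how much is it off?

Distance(E, R) = 26.3 — off by 4.90.

Q = (0.00, 0.00) ✓; QT at -65.30° ✓; |QT| = 16.90 ✓; ∠QTL = 44.10° ✓; |TL| = 27.10 ✓; ∠(TL, LD) = 90.00° ✓; |LD| = 11.90 ✓; ∠LDZ = 110.1° ✓; |DZ| = 10.40 ✓; ∠(DZ, ZN) = 90.00° ✓; |ZN| = 19.40 ✓; ∠ZNE = 134.5° ✓; |NE| = 27.80 ✓; ∠NER = 143.3° ✓; |ER| = 21.40 ✗.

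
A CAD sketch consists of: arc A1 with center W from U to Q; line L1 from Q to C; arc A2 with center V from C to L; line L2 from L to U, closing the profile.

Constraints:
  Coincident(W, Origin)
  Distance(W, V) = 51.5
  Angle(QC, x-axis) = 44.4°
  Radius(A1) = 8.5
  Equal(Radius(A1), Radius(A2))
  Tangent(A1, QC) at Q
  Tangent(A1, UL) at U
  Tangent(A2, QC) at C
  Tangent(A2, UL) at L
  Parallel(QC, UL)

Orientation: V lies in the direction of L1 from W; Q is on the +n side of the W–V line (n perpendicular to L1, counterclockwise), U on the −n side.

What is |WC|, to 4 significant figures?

52.20

The slot axis is L1's direction at 44.4°, so u = (cos 44.4°, sin 44.4°) = (0.7145, 0.6997) and n = (−sin 44.4°, cos 44.4°) = (-0.6997, 0.7145). W is at the origin and V lies 51.5 along u from W, so V = 51.5·u = (36.80, 36.03). Tangency of A1 to both parallel lines with radius 8.5 puts Q and U at W ± 8.5·n: Q = (-5.947, 6.073), U = (5.947, -6.073). Equal radii place C and L the same way about V: C = V + 8.5·n = (30.85, 42.11), L = V − 8.5·n = (42.74, 29.96). Then |WC| = |C − W| = 52.20.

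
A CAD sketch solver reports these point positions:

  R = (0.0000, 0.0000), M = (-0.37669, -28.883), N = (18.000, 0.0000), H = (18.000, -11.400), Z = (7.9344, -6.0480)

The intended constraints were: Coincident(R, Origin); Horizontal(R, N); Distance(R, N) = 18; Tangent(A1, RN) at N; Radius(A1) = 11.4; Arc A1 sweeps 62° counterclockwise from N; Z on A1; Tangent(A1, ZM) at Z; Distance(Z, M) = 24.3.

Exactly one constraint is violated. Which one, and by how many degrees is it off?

Tangent(A1, ZM) at Z — off by 8.00°.

R = (0.00, 0.00) ✓; R.y = 0.00, N.y = 0.00 ✓; |RN| = 18.00 ✓; ∠(HN, NR) = 90.00° ✓; |HN| = 11.40 ✓; bearing(H→Z) − bearing(H→N) = 62.00° ✓; |HZ| = 11.40 ✓; ∠(HZ, ZM) = 82.00° ✗; |ZM| = 24.30 ✓.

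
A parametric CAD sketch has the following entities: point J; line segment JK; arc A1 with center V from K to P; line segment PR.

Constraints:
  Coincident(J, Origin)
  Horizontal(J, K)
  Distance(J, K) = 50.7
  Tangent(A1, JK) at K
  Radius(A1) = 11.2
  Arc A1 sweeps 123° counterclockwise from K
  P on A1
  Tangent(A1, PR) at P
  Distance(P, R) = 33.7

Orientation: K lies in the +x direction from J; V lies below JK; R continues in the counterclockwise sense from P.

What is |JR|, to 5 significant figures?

75.070

On A1, K sits at bearing 90° from V; a 123° counterclockwise sweep puts P at bearing 213°, so P = V + 11.2·(cos 213°, sin 213°) = (41.307, -17.300). Tangency of A1 to PR means the radius VP is perpendicular to PR, so PR runs along (−sin 213°, cos 213°); with |PR| = 33.7, R = (59.661, -45.563). Then |JR| = |R − J| = 75.070.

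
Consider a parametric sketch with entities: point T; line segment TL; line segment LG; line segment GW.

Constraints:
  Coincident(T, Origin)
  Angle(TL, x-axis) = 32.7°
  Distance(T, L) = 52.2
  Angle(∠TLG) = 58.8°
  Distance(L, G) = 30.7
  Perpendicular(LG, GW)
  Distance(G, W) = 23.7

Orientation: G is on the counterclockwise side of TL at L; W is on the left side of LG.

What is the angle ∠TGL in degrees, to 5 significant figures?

85.315°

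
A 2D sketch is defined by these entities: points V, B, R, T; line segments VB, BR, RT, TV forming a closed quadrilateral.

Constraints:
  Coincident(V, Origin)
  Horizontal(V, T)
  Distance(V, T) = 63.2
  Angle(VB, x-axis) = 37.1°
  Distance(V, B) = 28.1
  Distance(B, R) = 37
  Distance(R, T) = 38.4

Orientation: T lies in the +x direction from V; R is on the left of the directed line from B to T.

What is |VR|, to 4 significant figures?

65.06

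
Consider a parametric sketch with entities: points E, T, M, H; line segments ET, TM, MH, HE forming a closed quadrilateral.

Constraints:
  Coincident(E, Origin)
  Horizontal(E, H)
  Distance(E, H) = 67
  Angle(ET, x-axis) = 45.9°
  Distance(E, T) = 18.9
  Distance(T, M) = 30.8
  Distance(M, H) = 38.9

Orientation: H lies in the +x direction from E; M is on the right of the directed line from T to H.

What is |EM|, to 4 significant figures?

32.43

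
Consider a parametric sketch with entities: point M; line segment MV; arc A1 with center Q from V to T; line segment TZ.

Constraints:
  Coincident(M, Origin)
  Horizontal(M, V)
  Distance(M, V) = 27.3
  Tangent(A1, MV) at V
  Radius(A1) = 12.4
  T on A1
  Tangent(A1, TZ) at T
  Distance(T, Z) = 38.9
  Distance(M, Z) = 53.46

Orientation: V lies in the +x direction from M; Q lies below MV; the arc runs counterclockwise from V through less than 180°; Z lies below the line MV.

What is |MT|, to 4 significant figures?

19.40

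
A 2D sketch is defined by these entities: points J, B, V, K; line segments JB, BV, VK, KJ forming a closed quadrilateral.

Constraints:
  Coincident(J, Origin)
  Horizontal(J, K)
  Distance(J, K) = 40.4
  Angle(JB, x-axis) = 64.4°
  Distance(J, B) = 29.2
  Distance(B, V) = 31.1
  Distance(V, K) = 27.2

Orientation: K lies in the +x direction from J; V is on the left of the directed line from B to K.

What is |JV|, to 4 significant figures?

51.38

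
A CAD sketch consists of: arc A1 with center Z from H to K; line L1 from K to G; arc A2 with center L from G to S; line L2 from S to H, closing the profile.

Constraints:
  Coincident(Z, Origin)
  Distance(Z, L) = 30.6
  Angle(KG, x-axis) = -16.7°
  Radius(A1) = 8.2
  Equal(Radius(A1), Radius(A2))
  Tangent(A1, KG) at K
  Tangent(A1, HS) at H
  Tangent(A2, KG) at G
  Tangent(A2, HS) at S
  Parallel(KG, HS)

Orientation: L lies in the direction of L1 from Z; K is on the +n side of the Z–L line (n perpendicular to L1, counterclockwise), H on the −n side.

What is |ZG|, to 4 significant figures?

31.68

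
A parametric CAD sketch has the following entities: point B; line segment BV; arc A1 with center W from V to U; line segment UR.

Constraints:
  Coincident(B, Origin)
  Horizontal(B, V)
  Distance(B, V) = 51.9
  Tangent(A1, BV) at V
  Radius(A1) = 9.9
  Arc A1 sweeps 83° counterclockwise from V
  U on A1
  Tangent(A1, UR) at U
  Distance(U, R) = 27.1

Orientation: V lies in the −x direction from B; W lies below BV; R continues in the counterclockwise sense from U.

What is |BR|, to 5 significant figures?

74.132

B is at the origin; B and V share the same y with |BV| = 51.9 and V on the −x side, so V = (-51.900, 0.0000). Tangency of A1 to BV means the radius WV is perpendicular to BV, so W = V + (0, -9.9) = (-51.900, -9.9000). On A1, V sits at bearing 90° from W; an 83° counterclockwise sweep puts U at bearing 173°, so U = W + 9.9·(cos 173°, sin 173°) = (-61.726, -8.6935). The tangent condition forces WU to be normal to UR, so UR runs along (−sin 173°, cos 173°); with |UR| = 27.1, R = (-65.029, -35.591). Then |BR| = |R − B| = 74.132.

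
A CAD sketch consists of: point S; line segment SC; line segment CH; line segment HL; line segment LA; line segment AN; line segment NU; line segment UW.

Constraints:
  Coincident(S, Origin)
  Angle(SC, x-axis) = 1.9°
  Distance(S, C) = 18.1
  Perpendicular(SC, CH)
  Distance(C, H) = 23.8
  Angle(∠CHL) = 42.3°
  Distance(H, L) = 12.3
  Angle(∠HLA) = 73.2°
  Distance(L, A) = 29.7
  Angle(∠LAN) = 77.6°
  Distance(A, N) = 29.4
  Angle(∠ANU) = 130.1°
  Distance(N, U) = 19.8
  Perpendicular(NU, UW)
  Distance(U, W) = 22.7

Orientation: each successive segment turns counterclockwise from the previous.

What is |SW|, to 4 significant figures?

35.38

∠ANU = 130.1° gives NU at 128.7° from the x-axis; with |NU| = 19.8, U = (29.88, 47.42). NU is perpendicular to UW, so UW runs at -141.3°; with |UW| = 22.7, W = (12.16, 33.23). Then |SW| = |W − S| = 35.38.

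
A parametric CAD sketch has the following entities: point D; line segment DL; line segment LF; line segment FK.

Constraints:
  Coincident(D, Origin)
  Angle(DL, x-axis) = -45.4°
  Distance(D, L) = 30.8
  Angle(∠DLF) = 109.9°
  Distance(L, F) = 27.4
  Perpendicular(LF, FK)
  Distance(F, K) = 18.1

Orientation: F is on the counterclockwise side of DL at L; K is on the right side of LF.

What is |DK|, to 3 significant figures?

60.4

D is at the origin; DL runs at -45.4° with length 30.8, so L = 30.8·(cos -45.4°, sin -45.4°) = (21.6, -21.9). ∠DLF = 109.9°, so LF runs at -45.4° + (180° − 109.9°) = 24.7° from the x-axis; with |LF| = 27.4, F = L + 27.4·(cos 24.7°, sin 24.7°) = (46.5, -10.5). LF ⟂ FK; with |FK| = 18.1 on the right of LF, K = F + 18.1·(0.418, -0.909) = (54.1, -26.9). Then |DK| = |K − D| = 60.4.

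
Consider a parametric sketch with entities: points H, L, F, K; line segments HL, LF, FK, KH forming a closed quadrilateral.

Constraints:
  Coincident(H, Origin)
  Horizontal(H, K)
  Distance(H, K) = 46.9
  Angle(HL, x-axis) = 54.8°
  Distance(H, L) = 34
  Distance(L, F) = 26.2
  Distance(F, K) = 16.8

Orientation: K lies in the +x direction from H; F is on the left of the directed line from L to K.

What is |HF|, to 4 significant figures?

46.19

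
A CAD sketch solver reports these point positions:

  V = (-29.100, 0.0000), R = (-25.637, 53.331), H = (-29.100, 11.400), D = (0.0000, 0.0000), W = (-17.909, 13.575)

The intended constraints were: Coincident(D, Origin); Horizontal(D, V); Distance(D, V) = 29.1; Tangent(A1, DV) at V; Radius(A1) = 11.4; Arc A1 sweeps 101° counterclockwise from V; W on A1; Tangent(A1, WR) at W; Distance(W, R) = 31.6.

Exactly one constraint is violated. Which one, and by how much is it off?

Distance(W, R) = 31.6 — off by 8.90.

D = (0.00, 0.00) ✓; D.y = 0.00, V.y = 0.00 ✓; |DV| = 29.10 ✓; ∠(HV, VD) = 90.00° ✓; |HV| = 11.40 ✓; bearing(H→W) − bearing(H→V) = 101.0° ✓; |HW| = 11.40 ✓; ∠(HW, WR) = 90.00° ✓; |WR| = 40.50 ✗.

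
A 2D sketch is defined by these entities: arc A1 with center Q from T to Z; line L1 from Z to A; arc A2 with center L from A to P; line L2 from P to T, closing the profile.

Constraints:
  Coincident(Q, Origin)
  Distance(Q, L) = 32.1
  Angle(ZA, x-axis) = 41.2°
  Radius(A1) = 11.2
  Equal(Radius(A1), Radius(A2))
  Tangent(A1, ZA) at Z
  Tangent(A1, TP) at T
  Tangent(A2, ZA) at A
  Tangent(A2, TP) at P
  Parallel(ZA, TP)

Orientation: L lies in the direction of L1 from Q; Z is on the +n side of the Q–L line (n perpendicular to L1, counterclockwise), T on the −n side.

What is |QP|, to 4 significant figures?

34.00

The slot axis is L1's direction at 41.2°, so u = (cos 41.2°, sin 41.2°) = (0.7524, 0.6587) and n = (−sin 41.2°, cos 41.2°) = (-0.6587, 0.7524). Q is at the origin and L lies 32.1 along u from Q, so L = 32.1·u = (24.15, 21.14). Tangency of A1 to both parallel lines with radius 11.2 puts Z and T at Q ± 11.2·n: Z = (-7.377, 8.427), T = (7.377, -8.427). Equal radii place A and P the same way about L: A = L + 11.2·n = (16.78, 29.57), P = L − 11.2·n = (31.53, 12.72). Then |QP| = |P − Q| = 34.00.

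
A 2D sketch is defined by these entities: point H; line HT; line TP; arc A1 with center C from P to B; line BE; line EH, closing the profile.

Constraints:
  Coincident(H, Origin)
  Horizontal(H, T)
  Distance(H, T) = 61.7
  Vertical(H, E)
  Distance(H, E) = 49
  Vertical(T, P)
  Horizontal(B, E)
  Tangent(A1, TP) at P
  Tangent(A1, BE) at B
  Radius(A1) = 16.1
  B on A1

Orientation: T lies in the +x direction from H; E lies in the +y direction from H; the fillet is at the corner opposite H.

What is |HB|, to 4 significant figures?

66.94

H is at the origin; H and T share the same y with |HT| = 61.7 and T on the +x side, so T = (61.70, 0.000). H and E share the same x with |HE| = 49.0 and E on the +y side, so E = (0.000, 49.00). The virtual corner opposite H is at (61.70, 49.00). A1 meets TP tangentially, so CP is at right angles to TP and since A1 is tangent to BE there, CB ⟂ BE, with radius 16.1, so the center C sits 16.1 in from both sides at C = (45.60, 32.90). That places the tangent points at P = (61.70, 32.90) on TP and B = (45.60, 49.00) on BE. Then |HB| = |B − H| = 66.94.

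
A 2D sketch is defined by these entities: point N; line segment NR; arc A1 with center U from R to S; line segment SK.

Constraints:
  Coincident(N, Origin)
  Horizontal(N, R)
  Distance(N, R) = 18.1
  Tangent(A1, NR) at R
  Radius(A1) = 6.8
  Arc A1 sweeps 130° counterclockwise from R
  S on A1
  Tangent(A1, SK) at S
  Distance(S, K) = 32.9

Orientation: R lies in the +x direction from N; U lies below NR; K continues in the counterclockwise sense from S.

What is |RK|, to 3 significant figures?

39.7

On A1, R sits at bearing 90° from U; a 130° counterclockwise sweep puts S at bearing 220°, so S = U + 6.8·(cos 220°, sin 220°) = (12.9, -11.2). The tangent condition forces US to be normal to SK, so SK runs along (−sin 220°, cos 220°); with |SK| = 32.9, K = (34.0, -36.4). Then |RK| = |K − R| = 39.7.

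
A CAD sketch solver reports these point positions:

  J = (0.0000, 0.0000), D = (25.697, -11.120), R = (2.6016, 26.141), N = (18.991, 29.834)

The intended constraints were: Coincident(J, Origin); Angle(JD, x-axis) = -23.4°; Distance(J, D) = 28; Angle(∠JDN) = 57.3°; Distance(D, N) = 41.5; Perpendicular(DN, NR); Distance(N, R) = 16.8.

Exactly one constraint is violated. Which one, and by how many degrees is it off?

Perpendicular(DN, NR) — off by 3.40°.

J = (0.00, 0.00) ✓; JD at -23.40° ✓; |JD| = 28.00 ✓; ∠JDN = 57.30° ✓; |DN| = 41.50 ✓; ∠(DN, NR) = 93.40° ✗; |NR| = 16.80 ✓.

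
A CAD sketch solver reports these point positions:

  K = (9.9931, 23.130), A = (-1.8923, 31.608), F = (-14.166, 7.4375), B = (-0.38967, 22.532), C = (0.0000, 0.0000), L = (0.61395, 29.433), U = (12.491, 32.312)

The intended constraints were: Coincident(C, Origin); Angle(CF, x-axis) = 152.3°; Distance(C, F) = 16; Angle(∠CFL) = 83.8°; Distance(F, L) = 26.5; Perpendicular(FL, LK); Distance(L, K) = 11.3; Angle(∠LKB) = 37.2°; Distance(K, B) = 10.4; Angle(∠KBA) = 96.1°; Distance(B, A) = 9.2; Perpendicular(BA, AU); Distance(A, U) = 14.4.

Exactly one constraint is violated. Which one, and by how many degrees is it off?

Perpendicular(BA, AU) — off by 6.60°.

C = (0.00, 0.00) ✓; CF at 152.3° ✓; |CF| = 16.00 ✓; ∠CFL = 83.80° ✓; |FL| = 26.50 ✓; ∠(FL, LK) = 90.00° ✓; |LK| = 11.30 ✓; ∠LKB = 37.20° ✓; |KB| = 10.40 ✓; ∠KBA = 96.10° ✓; |BA| = 9.200 ✓; ∠(BA, AU) = 96.60° ✗; |AU| = 14.40 ✓.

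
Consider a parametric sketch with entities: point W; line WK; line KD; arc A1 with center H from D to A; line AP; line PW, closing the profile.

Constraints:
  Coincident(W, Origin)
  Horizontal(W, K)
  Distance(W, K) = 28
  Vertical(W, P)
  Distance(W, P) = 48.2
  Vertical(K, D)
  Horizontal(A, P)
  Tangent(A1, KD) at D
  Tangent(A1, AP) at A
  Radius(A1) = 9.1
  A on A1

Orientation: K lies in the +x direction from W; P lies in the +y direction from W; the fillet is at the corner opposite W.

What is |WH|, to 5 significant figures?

43.428

W and P share the same x with |WP| = 48.2 and P on the +y side, so P = (0.0000, 48.200). The virtual corner opposite W is at (28.000, 48.200). A1 meets KD tangentially, so HD is at right angles to KD and since A1 is tangent to AP there, HA ⟂ AP, with radius 9.1, so the center H sits 9.1 in from both sides at H = (18.900, 39.100). Then |WH| = |H − W| = 43.428.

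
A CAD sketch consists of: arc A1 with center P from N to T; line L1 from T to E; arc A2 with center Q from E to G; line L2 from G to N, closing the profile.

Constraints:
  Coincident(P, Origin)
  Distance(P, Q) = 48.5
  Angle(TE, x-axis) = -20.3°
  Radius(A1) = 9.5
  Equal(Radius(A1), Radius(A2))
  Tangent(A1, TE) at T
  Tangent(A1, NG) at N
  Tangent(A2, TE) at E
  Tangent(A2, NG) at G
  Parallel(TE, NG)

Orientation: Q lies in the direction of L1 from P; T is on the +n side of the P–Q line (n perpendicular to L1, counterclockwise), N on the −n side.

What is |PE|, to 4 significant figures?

49.42

Tangency of A1 to both parallel lines with radius 9.5 puts T and N at P ± 9.5·n: T = (3.296, 8.910), N = (-3.296, -8.910). Equal radii place E and G the same way about Q: E = Q + 9.5·n = (48.78, -7.916), G = Q − 9.5·n = (42.19, -25.74). Then |PE| = |E − P| = 49.42.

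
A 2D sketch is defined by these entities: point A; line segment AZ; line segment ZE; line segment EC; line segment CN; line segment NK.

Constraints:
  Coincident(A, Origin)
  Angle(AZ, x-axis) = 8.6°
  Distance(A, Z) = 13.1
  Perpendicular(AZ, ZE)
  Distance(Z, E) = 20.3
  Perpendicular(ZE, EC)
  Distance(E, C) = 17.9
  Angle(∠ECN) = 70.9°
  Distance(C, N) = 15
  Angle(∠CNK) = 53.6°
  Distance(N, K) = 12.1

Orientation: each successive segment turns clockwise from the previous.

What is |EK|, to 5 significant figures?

7.4389

A is at the origin; AZ runs at 8.6° with length 13.1, so Z = (12.953, 1.9589). The perpendicularity gives ZE at right angles to AZ, so ZE runs at -81.400°; with |ZE| = 20.3, E = (15.988, -18.113). The perpendicularity gives EC at right angles to ZE, so EC runs at -171.40°; with |EC| = 17.9, C = (-1.7105, -20.790). ∠ECN = 70.9° gives CN at 79.500° from the x-axis; with |CN| = 15.0, N = (1.0231, -6.0407). ∠CNK = 53.6° gives NK at -46.900° from the x-axis; with |NK| = 12.1, K = (9.2907, -14.876). Then |EK| = |K − E| = 7.4389.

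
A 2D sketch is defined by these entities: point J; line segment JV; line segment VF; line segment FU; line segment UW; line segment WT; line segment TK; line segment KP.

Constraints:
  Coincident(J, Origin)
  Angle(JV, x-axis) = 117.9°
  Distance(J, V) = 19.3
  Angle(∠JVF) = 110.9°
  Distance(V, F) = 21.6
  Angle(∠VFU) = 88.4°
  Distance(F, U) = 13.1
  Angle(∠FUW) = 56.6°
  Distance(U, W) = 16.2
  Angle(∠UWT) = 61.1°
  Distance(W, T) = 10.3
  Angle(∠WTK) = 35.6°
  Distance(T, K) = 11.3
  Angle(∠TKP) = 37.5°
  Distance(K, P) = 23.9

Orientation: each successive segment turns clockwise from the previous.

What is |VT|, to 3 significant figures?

17.2

J is at the origin; JV runs at 117.9° with length 19.3, so V = (-9.03, 17.1). ∠JVF = 110.9° gives VF at 48.8° from the x-axis; with |VF| = 21.6, F = (5.20, 33.3). ∠VFU = 88.4° gives FU at -42.8° from the x-axis; with |FU| = 13.1, U = (14.8, 24.4). ∠FUW = 56.6° gives UW at -166° from the x-axis; with |UW| = 16.2, W = (-0.924, 20.5). ∠UWT = 61.1° gives WT at 74.9° from the x-axis; with |WT| = 10.3, T = (1.76, 30.5). Then |VT| = |T − V| = 17.2.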